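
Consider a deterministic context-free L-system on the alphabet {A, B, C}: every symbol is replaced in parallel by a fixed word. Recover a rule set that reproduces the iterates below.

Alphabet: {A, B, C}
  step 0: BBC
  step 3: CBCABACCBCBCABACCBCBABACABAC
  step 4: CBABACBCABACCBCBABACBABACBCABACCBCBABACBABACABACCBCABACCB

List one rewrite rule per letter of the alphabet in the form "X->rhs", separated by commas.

  step 3 ⇒ step 4: CBCABACCBCBCABACCBCBABACABAC ⇒ CB·ABA·CB·C·ABA·C·CB·CB·ABA·CB·ABA·CB·C·ABA·C·CB·CB·ABA·CB·ABA·C·ABA·C·CB·C·ABA·C·CB
    A ↦ C
    B ↦ ABA
    C ↦ CB

A->C, B->ABA, C->CB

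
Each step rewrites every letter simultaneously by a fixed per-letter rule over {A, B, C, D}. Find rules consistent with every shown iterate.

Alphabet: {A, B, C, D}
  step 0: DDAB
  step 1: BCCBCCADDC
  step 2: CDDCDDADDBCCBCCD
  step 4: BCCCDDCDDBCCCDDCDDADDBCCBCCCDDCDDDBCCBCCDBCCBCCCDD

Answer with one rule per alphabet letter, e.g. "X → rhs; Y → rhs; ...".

  step 1 ⇒ step 2: BCCBCCADDC ⇒ C·D·D·C·D·D·ADD·BCC·BCC·D
    A ↦ ADD
    B ↦ C
    C ↦ D
    D ↦ BCC

A->ADD, B->C, C->D, D->BCC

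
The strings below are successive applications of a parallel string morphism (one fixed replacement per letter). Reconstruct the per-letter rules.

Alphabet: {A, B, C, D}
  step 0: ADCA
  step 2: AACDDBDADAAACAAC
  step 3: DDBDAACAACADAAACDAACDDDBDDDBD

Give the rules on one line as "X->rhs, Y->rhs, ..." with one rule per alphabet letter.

  step 2 ⇒ step 3: AACDDBDADAAACAAC ⇒ D·D·BD·AAC·AAC·ADA·AAC·D·AAC·D·D·D·BD·D·D·BD
    A ↦ D
    B ↦ ADA
    C ↦ BD
    D ↦ AAC

A->D, B->ADA, C->BD, D->AAC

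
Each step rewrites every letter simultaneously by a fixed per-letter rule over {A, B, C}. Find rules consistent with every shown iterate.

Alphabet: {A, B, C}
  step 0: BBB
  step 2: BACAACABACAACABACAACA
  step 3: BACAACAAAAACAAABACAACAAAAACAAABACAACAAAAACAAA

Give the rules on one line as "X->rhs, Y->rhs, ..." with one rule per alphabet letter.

  step 2 ⇒ step 3: BACAACABACAACABACAACA ⇒ BAC·AA·CA·AA·AA·CA·AA·BAC·AA·CA·AA·AA·CA·AA·BAC·AA·CA·AA·AA·CA·AA
    A ↦ AA
    B ↦ BAC
    C ↦ CA

A->AA, B->BAC, C->CA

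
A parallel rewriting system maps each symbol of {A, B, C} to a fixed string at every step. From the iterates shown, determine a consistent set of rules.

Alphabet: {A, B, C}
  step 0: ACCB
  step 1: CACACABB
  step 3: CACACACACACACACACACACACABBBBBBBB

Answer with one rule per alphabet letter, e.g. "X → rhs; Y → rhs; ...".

  step 0 ⇒ step 1: ACCB ⇒ CA·CA·CA·BB
    A ↦ CA
    B ↦ BB
    C ↦ CA

A->CA, B->BB, C->CA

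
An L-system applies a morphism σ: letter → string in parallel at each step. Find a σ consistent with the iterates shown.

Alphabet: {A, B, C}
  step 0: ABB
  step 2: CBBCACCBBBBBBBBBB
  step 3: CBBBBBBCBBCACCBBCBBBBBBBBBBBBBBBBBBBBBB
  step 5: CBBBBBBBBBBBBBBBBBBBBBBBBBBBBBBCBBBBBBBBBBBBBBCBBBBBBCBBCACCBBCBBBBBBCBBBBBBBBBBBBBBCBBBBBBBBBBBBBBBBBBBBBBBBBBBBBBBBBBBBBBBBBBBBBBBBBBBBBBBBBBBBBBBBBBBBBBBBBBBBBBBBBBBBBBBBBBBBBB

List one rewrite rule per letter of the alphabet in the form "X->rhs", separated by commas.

  step 2 ⇒ step 3: CBBCACCBBBBBBBBBB ⇒ CBB·BB·BB·CBB·CAC·CBB·CBB·BB·BB·BB·BB·BB·BB·BB·BB·BB·BB
    A ↦ CAC
    B ↦ BB
    C ↦ CBB

A->CAC, B->BB, C->CBB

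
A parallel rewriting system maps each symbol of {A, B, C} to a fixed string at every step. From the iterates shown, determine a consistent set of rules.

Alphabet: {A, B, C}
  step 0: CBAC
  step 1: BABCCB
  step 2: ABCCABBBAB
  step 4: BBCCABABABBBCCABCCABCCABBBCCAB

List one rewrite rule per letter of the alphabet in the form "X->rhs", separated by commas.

  step 1 ⇒ step 2: BABCCB ⇒ AB·CC·AB·B·B·AB
    A ↦ CC
    B ↦ AB
    C ↦ B

A->CC, B->AB, C->B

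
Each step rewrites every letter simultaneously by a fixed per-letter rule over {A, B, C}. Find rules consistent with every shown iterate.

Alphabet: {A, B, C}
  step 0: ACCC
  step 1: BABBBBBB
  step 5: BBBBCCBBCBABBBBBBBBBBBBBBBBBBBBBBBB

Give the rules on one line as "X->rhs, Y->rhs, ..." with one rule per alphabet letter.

A->BA, B->C, C->BB

  step 0 ⇒ step 1: ACCC ⇒ BA·BB·BB·BB
    A ↦ BA
    C ↦ BB
    B ↦ C  (constrained at step 1)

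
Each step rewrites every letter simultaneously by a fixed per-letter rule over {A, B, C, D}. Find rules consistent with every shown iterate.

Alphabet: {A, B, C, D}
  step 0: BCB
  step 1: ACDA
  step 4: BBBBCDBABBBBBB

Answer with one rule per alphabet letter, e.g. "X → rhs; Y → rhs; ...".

A->BB, B->A, C->CD, D->B

  step 0 ⇒ step 1: BCB ⇒ A·CD·A
    B ↦ A
    C ↦ CD
    A ↦ BB  (constrained at step 1)
    D ↦ B  (constrained at step 1)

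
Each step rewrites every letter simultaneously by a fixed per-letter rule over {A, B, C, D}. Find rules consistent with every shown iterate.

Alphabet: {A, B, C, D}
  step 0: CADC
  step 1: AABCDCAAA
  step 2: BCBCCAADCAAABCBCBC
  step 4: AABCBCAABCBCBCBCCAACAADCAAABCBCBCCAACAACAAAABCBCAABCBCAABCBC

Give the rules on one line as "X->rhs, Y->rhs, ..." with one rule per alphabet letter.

A->BC, B->C, C->AA, D->DCA

  step 1 ⇒ step 2: AABCDCAAA ⇒ BC·BC·C·AA·DCA·AA·BC·BC·BC
    A ↦ BC
    B ↦ C
    C ↦ AA
    D ↦ DCA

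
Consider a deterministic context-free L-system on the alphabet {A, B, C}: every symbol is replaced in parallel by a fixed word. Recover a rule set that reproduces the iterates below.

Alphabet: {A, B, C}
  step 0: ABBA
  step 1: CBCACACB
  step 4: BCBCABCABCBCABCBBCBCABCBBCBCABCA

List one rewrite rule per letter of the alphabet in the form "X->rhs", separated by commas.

A->CB, B->CA, C->B

  step 0 ⇒ step 1: ABBA ⇒ CB·CA·CA·CB
    A ↦ CB
    B ↦ CA
    C ↦ B  (constrained at step 1)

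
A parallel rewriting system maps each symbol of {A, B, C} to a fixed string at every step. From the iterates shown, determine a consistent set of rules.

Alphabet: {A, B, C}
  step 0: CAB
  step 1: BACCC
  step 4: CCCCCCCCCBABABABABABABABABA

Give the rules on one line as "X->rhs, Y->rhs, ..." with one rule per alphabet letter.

  step 0 ⇒ step 1: CAB ⇒ BA·CC·C
    A ↦ CC
    B ↦ C
    C ↦ BA

A->CC, B->C, C->BA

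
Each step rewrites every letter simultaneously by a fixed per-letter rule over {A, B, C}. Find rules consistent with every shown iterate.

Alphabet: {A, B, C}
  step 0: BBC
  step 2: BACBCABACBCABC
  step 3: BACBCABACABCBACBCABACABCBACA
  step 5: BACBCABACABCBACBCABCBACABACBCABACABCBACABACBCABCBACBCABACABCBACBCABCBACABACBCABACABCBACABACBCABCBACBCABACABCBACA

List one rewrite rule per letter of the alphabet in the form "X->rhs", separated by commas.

A->BC, B->BAC, C->A

  step 2 ⇒ step 3: BACBCABACBCABC ⇒ BAC·BC·A·BAC·A·BC·BAC·BC·A·BAC·A·BC·BAC·A
    A ↦ BC
    B ↦ BAC
    C ↦ A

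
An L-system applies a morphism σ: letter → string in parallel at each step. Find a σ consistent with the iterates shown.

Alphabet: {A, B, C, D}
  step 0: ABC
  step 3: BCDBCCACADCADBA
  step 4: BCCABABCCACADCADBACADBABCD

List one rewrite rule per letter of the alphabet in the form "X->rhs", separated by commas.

  step 3 ⇒ step 4: BCDBCCACADCADBA ⇒ BC·CA·BA·BC·CA·CA·D·CA·D·BA·CA·D·BA·BC·D
    A ↦ D
    B ↦ BC
    C ↦ CA
    D ↦ BA

A->D, B->BC, C->CA, D->BA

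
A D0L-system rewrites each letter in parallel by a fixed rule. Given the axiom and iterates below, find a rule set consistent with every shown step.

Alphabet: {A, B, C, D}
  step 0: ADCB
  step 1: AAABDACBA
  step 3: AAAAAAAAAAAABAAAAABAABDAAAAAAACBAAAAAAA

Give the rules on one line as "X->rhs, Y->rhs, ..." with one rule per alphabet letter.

A->AA, B->BA, C->AC, D->ABD

  step 0 ⇒ step 1: ADCB ⇒ AA·ABD·AC·BA
    A ↦ AA
    B ↦ BA
    C ↦ AC
    D ↦ ABD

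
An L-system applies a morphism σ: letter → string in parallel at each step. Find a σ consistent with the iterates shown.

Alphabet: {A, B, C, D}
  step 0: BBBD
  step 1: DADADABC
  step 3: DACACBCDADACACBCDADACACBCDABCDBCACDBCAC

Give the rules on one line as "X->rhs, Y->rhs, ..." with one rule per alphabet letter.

A->DB, B->DA, C->CAC, D->BC

  step 0 ⇒ step 1: BBBD ⇒ DA·DA·DA·BC
    B ↦ DA
    D ↦ BC
    A ↦ DB  (constrained at step 1)
    C ↦ CAC  (constrained at step 1)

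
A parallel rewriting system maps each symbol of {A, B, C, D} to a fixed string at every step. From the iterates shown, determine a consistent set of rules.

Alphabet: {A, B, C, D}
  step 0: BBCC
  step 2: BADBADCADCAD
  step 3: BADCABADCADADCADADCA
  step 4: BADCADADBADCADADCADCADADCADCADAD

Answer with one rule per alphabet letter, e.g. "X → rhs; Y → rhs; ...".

  step 3 ⇒ step 4: BADCABADCADADCADADCA ⇒ BA·D·CA·DA·D·BA·D·CA·DA·D·CA·D·CA·DA·D·CA·D·CA·DA·D
    A ↦ D
    B ↦ BA
    C ↦ DA
    D ↦ CA

A->D, B->BA, C->DA, D->CA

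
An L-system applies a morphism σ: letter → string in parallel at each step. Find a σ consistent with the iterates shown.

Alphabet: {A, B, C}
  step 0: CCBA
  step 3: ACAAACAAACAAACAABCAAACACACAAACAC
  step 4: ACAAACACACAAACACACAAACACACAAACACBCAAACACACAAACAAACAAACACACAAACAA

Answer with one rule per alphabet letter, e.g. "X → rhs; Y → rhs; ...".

  step 3 ⇒ step 4: ACAAACAAACAAACAABCAAACACACAAACAC ⇒ AC·AA·AC·AC·AC·AA·AC·AC·AC·AA·AC·AC·AC·AA·AC·AC·BC·AA·AC·AC·AC·AA·AC·AA·AC·AA·AC·AC·AC·AA·AC·AA
    A ↦ AC
    B ↦ BC
    C ↦ AA

A->AC, B->BC, C->AA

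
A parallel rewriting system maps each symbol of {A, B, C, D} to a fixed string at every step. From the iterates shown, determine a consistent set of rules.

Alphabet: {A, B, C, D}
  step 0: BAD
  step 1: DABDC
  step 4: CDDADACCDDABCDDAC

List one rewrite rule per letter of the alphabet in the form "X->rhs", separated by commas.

A->D, B->DAB, C->DA, D->C

  step 0 ⇒ step 1: BAD ⇒ DAB·D·C
    A ↦ D
    B ↦ DAB
    D ↦ C
    C ↦ DA  (constrained at step 1)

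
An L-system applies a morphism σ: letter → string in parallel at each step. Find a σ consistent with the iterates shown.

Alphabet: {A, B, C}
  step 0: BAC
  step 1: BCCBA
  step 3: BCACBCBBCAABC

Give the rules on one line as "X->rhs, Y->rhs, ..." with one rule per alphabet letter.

  step 0 ⇒ step 1: BAC ⇒ BC·CB·A
    A ↦ CB
    B ↦ BC
    C ↦ A

A->CB, B->BC, C->A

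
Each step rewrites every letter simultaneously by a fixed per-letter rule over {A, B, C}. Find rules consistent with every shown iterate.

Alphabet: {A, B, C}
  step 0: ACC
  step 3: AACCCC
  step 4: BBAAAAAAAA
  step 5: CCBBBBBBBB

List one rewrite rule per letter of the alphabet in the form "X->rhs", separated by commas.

A->B, B->C, C->AA

  step 4 ⇒ step 5: BBAAAAAAAA ⇒ C·C·B·B·B·B·B·B·B·B
    A ↦ B
    B ↦ C
  step 3 ⇒ step 4: AACCCC ⇒ B·B·AA·AA·AA·AA
    C ↦ AA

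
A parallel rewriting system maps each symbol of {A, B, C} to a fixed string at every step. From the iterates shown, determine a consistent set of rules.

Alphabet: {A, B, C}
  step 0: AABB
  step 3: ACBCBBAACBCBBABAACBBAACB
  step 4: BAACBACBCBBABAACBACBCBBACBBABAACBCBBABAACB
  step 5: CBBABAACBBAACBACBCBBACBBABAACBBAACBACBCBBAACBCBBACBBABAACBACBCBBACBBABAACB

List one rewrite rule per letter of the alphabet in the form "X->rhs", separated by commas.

  step 4 ⇒ step 5: BAACBACBCBBABAACBACBCBBACBBABAACBCBBABAACB ⇒ CB·BA·BA·A·CB·BA·A·CB·A·CB·CB·BA·CB·BA·BA·A·CB·BA·A·CB·A·CB·CB·BA·A·CB·CB·BA·CB·BA·BA·A·CB·A·CB·CB·BA·CB·BA·BA·A·CB
    A ↦ BA
    B ↦ CB
    C ↦ A

A->BA, B->CB, C->A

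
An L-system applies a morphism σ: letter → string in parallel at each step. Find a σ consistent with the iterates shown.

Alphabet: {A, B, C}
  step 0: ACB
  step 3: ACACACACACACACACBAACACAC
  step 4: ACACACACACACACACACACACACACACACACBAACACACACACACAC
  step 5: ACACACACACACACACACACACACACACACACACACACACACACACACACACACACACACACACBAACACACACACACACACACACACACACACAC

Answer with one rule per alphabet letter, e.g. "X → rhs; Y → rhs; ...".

  step 4 ⇒ step 5: ACACACACACACACACACACACACACACACACBAACACACACACACAC ⇒ AC·AC·AC·AC·AC·AC·AC·AC·AC·AC·AC·AC·AC·AC·AC·AC·AC·AC·AC·AC·AC·AC·AC·AC·AC·AC·AC·AC·AC·AC·AC·AC·BA·AC·AC·AC·AC·AC·AC·AC·AC·AC·AC·AC·AC·AC·AC·AC
    A ↦ AC
    B ↦ BA
    C ↦ AC

A->AC, B->BA, C->AC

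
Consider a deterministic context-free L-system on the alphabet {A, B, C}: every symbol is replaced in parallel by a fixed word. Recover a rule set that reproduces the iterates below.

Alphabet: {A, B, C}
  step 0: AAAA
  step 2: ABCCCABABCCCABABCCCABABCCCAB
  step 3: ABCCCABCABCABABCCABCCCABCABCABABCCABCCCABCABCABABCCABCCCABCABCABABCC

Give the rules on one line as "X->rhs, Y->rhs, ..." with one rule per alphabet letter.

A->ABC, B->C, C->CAB

  step 2 ⇒ step 3: ABCCCABABCCCABABCCCABABCCCAB ⇒ ABC·C·CAB·CAB·CAB·ABC·C·ABC·C·CAB·CAB·CAB·ABC·C·ABC·C·CAB·CAB·CAB·ABC·C·ABC·C·CAB·CAB·CAB·ABC·C
    A ↦ ABC
    B ↦ C
    C ↦ CAB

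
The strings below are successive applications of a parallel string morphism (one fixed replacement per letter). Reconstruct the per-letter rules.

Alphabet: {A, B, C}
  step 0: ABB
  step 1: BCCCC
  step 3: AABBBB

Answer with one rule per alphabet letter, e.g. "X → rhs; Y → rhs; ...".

  step 0 ⇒ step 1: ABB ⇒ B·CC·CC
    A ↦ B
    B ↦ CC
    C ↦ A  (constrained at step 1)

A->B, B->CC, C->A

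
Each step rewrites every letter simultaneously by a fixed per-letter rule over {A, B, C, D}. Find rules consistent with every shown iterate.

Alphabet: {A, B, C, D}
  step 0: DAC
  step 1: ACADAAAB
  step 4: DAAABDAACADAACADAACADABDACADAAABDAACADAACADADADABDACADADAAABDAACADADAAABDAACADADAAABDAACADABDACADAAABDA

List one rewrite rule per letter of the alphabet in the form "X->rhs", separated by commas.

  step 0 ⇒ step 1: DAC ⇒ ACA·DA·AAB
    A ↦ DA
    C ↦ AAB
    D ↦ ACA
    B ↦ BD  (constrained at step 1)

A->DA, B->BD, C->AAB, D->ACA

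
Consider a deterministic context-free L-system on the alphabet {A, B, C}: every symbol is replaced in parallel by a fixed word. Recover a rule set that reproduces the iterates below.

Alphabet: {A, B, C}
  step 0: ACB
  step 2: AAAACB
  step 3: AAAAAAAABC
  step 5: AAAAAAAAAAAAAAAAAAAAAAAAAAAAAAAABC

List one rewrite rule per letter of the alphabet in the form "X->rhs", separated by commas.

  step 2 ⇒ step 3: AAAACB ⇒ AA·AA·AA·AA·B·C
    A ↦ AA
    B ↦ C
    C ↦ B

A->AA, B->C, C->B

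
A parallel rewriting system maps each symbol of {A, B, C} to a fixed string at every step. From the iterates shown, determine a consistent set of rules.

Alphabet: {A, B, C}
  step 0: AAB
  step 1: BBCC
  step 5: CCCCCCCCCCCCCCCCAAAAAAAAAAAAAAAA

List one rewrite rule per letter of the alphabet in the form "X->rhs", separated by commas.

A->B, B->CC, C->AA

  step 0 ⇒ step 1: AAB ⇒ B·B·CC
    A ↦ B
    B ↦ CC
    C ↦ AA  (constrained at step 1)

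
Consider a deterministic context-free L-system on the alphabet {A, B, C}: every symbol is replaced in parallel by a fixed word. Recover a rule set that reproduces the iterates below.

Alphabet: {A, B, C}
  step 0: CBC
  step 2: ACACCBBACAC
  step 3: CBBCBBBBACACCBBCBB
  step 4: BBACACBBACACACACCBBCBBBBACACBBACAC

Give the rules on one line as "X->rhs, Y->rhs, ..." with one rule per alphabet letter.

  step 3 ⇒ step 4: CBBCBBBBACACCBBCBB ⇒ BB·AC·AC·BB·AC·AC·AC·AC·C·BB·C·BB·BB·AC·AC·BB·AC·AC
    A ↦ C
    B ↦ AC
    C ↦ BB

A->C, B->AC, C->BB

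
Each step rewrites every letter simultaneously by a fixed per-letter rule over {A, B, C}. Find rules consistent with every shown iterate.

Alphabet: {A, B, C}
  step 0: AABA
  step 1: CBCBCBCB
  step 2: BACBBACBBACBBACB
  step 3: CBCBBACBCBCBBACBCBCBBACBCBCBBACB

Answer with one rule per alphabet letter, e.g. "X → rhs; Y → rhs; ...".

A->CB, B->CB, C->BA

  step 2 ⇒ step 3: BACBBACBBACBBACB ⇒ CB·CB·BA·CB·CB·CB·BA·CB·CB·CB·BA·CB·CB·CB·BA·CB
    A ↦ CB
    B ↦ CB
    C ↦ BA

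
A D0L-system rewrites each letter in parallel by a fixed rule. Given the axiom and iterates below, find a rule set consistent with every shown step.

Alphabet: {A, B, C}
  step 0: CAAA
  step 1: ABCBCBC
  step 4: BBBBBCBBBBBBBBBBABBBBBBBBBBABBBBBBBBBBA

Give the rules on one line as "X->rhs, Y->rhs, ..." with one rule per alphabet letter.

  step 0 ⇒ step 1: CAAA ⇒ A·BC·BC·BC
    A ↦ BC
    C ↦ A
    B ↦ BB  (constrained at step 1)

A->BC, B->BB, C->A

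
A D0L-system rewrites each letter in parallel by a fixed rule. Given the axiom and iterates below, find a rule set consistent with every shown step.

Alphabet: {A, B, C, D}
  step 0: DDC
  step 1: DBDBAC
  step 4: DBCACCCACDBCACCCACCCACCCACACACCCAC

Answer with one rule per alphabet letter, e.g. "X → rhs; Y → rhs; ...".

  step 0 ⇒ step 1: DDC ⇒ DB·DB·AC
    C ↦ AC
    D ↦ DB
    A ↦ CC  (constrained at step 1)
    B ↦ C  (constrained at step 1)

A->CC, B->C, C->AC, D->DB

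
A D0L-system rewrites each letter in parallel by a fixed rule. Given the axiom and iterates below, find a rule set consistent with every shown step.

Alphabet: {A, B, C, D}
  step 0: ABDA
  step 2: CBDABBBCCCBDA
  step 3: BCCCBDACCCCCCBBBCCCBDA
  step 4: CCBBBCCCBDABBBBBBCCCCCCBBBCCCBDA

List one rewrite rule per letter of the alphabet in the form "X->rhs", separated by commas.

A->DA, B->CC, C->B, D->CB

  step 3 ⇒ step 4: BCCCBDACCCCCCBBBCCCBDA ⇒ CC·B·B·B·CC·CB·DA·B·B·B·B·B·B·CC·CC·CC·B·B·B·CC·CB·DA
    A ↦ DA
    B ↦ CC
    C ↦ B
    D ↦ CB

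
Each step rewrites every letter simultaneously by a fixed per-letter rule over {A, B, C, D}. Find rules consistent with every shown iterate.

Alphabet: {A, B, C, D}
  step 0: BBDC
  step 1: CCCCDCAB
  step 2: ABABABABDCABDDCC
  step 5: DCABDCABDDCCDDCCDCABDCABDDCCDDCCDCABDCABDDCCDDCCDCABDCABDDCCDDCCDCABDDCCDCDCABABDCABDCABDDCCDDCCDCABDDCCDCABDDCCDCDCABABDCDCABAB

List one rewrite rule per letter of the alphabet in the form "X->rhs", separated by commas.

  step 1 ⇒ step 2: CCCCDCAB ⇒ AB·AB·AB·AB·DC·AB·DD·CC
    A ↦ DD
    B ↦ CC
    C ↦ AB
    D ↦ DC

A->DD, B->CC, C->AB, D->DC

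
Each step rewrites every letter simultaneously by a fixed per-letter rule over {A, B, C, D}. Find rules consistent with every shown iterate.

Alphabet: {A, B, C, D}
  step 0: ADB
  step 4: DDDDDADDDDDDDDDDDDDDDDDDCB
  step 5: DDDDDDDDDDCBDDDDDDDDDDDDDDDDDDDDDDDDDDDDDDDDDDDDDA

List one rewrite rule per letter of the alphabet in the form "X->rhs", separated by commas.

A->CB, B->A, C->D, D->DD

  step 4 ⇒ step 5: DDDDDADDDDDDDDDDDDDDDDDDCB ⇒ DD·DD·DD·DD·DD·CB·DD·DD·DD·DD·DD·DD·DD·DD·DD·DD·DD·DD·DD·DD·DD·DD·DD·DD·D·A
    A ↦ CB
    B ↦ A
    C ↦ D
    D ↦ DD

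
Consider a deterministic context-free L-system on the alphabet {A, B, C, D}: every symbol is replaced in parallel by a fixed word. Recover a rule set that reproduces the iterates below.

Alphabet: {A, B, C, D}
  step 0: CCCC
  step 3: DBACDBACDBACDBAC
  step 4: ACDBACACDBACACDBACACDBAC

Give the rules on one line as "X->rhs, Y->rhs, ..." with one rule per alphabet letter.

  step 3 ⇒ step 4: DBACDBACDBACDBAC ⇒ AC·D·B·AC·AC·D·B·AC·AC·D·B·AC·AC·D·B·AC
    A ↦ B
    B ↦ D
    C ↦ AC
    D ↦ AC

A->B, B->D, C->AC, D->AC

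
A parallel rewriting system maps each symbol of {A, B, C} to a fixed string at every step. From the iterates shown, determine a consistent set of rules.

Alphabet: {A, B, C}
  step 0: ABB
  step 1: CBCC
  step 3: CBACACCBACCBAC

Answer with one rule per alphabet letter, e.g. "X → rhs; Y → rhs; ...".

  step 0 ⇒ step 1: ABB ⇒ CB·C·C
    A ↦ CB
    B ↦ C
    C ↦ AC  (constrained at step 1)

A->CB, B->C, C->AC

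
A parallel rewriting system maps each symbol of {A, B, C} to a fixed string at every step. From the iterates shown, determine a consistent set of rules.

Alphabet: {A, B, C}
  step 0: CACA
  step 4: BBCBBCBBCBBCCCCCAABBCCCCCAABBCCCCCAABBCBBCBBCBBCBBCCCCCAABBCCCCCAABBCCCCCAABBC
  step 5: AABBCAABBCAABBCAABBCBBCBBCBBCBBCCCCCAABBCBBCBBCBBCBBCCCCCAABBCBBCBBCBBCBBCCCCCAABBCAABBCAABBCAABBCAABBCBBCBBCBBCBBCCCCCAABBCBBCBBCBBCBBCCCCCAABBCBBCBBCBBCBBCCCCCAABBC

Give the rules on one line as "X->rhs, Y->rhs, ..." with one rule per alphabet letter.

A->CC, B->A, C->BBC

  step 4 ⇒ step 5: BBCBBCBBCBBCCCCCAABBCCCCCAABBCCCCCAABBCBBCBBCBBCBBCCCCCAABBCCCCCAABBCCCCCAABBC ⇒ A·A·BBC·A·A·BBC·A·A·BBC·A·A·BBC·BBC·BBC·BBC·BBC·CC·CC·A·A·BBC·BBC·BBC·BBC·BBC·CC·CC·A·A·BBC·BBC·BBC·BBC·BBC·CC·CC·A·A·BBC·A·A·BBC·A·A·BBC·A·A·BBC·A·A·BBC·BBC·BBC·BBC·BBC·CC·CC·A·A·BBC·BBC·BBC·BBC·BBC·CC·CC·A·A·BBC·BBC·BBC·BBC·BBC·CC·CC·A·A·BBC
    A ↦ CC
    B ↦ A
    C ↦ BBC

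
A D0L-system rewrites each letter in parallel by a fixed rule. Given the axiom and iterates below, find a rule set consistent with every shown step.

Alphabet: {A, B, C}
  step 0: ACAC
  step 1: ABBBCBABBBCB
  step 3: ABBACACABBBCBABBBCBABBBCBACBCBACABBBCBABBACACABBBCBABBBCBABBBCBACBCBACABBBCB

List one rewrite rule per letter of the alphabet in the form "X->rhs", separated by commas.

A->ABB, B->AC, C->BCB

  step 0 ⇒ step 1: ACAC ⇒ ABB·BCB·ABB·BCB
    A ↦ ABB
    C ↦ BCB
    B ↦ AC  (constrained at step 1)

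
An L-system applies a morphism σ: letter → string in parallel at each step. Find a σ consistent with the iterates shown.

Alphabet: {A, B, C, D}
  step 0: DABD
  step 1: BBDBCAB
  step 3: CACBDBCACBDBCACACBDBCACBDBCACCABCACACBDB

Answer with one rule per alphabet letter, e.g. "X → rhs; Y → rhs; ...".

A->BDB, B->CA, C->CAC, D->B

  step 0 ⇒ step 1: DABD ⇒ B·BDB·CA·B
    A ↦ BDB
    B ↦ CA
    D ↦ B
    C ↦ CAC  (constrained at step 1)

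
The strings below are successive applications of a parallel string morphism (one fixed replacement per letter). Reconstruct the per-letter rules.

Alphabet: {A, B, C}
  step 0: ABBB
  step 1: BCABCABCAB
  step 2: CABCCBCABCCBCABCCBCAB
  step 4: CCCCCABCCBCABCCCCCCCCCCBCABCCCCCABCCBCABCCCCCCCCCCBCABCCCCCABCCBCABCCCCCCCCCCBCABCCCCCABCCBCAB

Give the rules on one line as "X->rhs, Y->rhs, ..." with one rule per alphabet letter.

  step 1 ⇒ step 2: BCABCABCAB ⇒ CAB·CC·B·CAB·CC·B·CAB·CC·B·CAB
    A ↦ B
    B ↦ CAB
    C ↦ CC

A->B, B->CAB, C->CC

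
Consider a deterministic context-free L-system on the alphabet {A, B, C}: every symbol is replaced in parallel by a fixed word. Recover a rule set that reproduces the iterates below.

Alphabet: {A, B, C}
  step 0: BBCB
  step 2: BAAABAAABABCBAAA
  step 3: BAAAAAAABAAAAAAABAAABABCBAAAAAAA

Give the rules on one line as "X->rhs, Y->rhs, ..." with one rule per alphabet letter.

  step 2 ⇒ step 3: BAAABAAABABCBAAA ⇒ BA·AA·AA·AA·BA·AA·AA·AA·BA·AA·BA·BC·BA·AA·AA·AA
    A ↦ AA
    B ↦ BA
    C ↦ BC

A->AA, B->BA, C->BC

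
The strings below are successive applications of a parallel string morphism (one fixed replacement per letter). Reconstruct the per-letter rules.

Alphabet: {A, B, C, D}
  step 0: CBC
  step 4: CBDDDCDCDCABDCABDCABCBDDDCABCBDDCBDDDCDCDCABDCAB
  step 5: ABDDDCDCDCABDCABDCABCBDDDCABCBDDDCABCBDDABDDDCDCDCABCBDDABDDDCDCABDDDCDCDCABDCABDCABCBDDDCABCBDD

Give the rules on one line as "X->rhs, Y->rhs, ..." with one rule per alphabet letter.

  step 4 ⇒ step 5: CBDDDCDCDCABDCABDCABCBDDDCABCBDDCBDDDCDCDCABDCAB ⇒ AB·DD·DC·DC·DC·AB·DC·AB·DC·AB·CB·DD·DC·AB·CB·DD·DC·AB·CB·DD·AB·DD·DC·DC·DC·AB·CB·DD·AB·DD·DC·DC·AB·DD·DC·DC·DC·AB·DC·AB·DC·AB·CB·DD·DC·AB·CB·DD
    A ↦ CB
    B ↦ DD
    C ↦ AB
    D ↦ DC

A->CB, B->DD, C->AB, D->DC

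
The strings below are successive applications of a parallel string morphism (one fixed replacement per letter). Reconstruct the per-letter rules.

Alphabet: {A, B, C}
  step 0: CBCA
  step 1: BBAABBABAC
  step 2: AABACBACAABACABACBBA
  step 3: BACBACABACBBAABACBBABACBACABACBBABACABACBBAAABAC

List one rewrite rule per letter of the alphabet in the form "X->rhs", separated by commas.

  step 2 ⇒ step 3: AABACBACAABACABACBBA ⇒ BAC·BAC·A·BAC·BBA·A·BAC·BBA·BAC·BAC·A·BAC·BBA·BAC·A·BAC·BBA·A·A·BAC
    A ↦ BAC
    B ↦ A
    C ↦ BBA

A->BAC, B->A, C->BBA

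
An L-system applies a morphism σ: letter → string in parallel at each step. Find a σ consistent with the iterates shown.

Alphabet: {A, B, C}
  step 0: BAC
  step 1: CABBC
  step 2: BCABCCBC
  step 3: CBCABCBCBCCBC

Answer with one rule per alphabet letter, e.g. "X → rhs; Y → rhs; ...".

  step 2 ⇒ step 3: BCABCCBC ⇒ C·BC·AB·C·BC·BC·C·BC
    A ↦ AB
    B ↦ C
    C ↦ BC

A->AB, B->C, C->BC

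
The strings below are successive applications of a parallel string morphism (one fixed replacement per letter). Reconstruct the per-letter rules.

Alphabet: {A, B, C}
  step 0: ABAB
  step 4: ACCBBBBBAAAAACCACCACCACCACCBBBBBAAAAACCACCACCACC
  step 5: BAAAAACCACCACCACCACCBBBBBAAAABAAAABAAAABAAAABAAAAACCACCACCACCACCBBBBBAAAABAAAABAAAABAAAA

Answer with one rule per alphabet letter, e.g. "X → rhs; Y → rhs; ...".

  step 4 ⇒ step 5: ACCBBBBBAAAAACCACCACCACCACCBBBBBAAAAACCACCACCACC ⇒ B·AA·AA·ACC·ACC·ACC·ACC·ACC·B·B·B·B·B·AA·AA·B·AA·AA·B·AA·AA·B·AA·AA·B·AA·AA·ACC·ACC·ACC·ACC·ACC·B·B·B·B·B·AA·AA·B·AA·AA·B·AA·AA·B·AA·AA
    A ↦ B
    B ↦ ACC
    C ↦ AA

A->B, B->ACC, C->AA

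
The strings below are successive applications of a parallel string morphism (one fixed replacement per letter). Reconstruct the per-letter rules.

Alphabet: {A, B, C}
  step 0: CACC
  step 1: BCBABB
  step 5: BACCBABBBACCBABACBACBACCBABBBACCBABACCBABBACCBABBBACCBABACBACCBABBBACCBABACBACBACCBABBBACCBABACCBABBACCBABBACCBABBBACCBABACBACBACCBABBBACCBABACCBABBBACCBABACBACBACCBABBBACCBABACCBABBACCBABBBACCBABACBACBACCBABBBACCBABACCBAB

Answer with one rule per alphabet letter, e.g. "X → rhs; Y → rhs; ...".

A->CBA, B->BAC, C->B

  step 0 ⇒ step 1: CACC ⇒ B·CBA·B·B
    A ↦ CBA
    C ↦ B
    B ↦ BAC  (constrained at step 1)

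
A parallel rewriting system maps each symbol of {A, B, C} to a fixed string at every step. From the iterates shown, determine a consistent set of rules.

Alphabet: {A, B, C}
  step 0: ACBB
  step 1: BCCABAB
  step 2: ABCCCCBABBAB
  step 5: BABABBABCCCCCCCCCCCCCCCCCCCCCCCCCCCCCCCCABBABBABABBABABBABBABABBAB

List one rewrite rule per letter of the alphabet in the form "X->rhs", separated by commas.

A->B, B->AB, C->CC

  step 1 ⇒ step 2: BCCABAB ⇒ AB·CC·CC·B·AB·B·AB
    A ↦ B
    B ↦ AB
    C ↦ CC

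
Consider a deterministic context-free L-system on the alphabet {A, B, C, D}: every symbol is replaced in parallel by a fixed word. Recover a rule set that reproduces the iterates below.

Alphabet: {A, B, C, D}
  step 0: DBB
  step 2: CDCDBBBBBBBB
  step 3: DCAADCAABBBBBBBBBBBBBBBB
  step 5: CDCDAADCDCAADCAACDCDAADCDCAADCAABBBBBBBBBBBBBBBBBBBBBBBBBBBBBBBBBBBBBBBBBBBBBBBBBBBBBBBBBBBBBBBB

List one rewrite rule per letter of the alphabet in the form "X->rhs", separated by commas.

  step 2 ⇒ step 3: CDCDBBBBBBBB ⇒ DC·AA·DC·AA·BB·BB·BB·BB·BB·BB·BB·BB
    B ↦ BB
    C ↦ DC
    D ↦ AA
    A ↦ CD  (constrained at step 3)

A->CD, B->BB, C->DC, D->AA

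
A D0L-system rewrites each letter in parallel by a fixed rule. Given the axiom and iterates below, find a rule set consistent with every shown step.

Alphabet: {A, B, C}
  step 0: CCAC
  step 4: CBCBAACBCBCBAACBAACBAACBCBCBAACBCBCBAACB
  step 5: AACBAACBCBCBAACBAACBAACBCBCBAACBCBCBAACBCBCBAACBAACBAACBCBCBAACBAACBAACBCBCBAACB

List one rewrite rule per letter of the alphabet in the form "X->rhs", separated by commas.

A->CB, B->ACB, C->A

  step 4 ⇒ step 5: CBCBAACBCBCBAACBAACBAACBCBCBAACBCBCBAACB ⇒ A·ACB·A·ACB·CB·CB·A·ACB·A·ACB·A·ACB·CB·CB·A·ACB·CB·CB·A·ACB·CB·CB·A·ACB·A·ACB·A·ACB·CB·CB·A·ACB·A·ACB·A·ACB·CB·CB·A·ACB
    A ↦ CB
    B ↦ ACB
    C ↦ A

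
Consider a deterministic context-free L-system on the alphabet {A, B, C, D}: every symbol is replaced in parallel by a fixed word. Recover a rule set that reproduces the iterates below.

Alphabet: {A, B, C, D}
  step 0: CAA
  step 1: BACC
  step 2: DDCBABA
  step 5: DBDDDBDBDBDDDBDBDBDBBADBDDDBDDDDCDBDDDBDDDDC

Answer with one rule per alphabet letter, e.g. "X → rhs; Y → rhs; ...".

A->C, B->DD, C->BA, D->DB

  step 1 ⇒ step 2: BACC ⇒ DD·C·BA·BA
    A ↦ C
    B ↦ DD
    C ↦ BA
    D ↦ DB  (constrained at step 2)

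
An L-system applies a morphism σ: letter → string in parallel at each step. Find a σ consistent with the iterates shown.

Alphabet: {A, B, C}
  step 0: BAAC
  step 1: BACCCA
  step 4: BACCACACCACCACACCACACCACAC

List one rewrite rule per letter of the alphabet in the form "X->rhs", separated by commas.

  step 0 ⇒ step 1: BAAC ⇒ BA·C·C·CA
    A ↦ C
    B ↦ BA
    C ↦ CA

A->C, B->BA, C->CA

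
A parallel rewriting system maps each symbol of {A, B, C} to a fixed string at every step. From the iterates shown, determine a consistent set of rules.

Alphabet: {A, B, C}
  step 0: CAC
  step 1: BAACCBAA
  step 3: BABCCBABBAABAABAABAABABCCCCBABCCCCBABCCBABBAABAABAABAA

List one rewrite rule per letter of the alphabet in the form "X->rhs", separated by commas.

  step 0 ⇒ step 1: CAC ⇒ BAA·CC·BAA
    A ↦ CC
    C ↦ BAA
    B ↦ BAB  (constrained at step 1)

A->CC, B->BAB, C->BAA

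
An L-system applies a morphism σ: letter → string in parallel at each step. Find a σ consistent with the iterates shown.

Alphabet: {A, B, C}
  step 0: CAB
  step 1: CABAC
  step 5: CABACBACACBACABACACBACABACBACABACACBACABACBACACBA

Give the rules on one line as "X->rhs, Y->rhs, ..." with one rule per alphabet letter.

  step 0 ⇒ step 1: CAB ⇒ CA·BA·C
    A ↦ BA
    B ↦ C
    C ↦ CA

A->BA, B->C, C->CA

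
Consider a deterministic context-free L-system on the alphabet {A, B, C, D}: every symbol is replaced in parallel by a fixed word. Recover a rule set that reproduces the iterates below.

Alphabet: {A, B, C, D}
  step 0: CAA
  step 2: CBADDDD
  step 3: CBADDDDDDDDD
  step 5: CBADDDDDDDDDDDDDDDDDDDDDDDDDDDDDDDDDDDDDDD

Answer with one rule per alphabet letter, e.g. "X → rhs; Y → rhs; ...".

  step 2 ⇒ step 3: CBADDDD ⇒ CB·A·D·DD·DD·DD·DD
    A ↦ D
    B ↦ A
    C ↦ CB
    D ↦ DD

A->D, B->A, C->CB, D->DD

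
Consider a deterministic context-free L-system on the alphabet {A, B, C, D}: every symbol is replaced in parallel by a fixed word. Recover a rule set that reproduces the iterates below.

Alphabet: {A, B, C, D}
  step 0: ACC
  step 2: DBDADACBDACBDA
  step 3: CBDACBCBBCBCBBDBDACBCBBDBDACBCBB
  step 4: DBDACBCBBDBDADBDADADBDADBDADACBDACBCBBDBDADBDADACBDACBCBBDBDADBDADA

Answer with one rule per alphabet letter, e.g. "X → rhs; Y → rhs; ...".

A->CBB, B->DA, C->DB, D->CB

  step 3 ⇒ step 4: CBDACBCBBCBCBBDBDACBCBBDBDACBCBB ⇒ DB·DA·CB·CBB·DB·DA·DB·DA·DA·DB·DA·DB·DA·DA·CB·DA·CB·CBB·DB·DA·DB·DA·DA·CB·DA·CB·CBB·DB·DA·DB·DA·DA
    A ↦ CBB
    B ↦ DA
    C ↦ DB
    D ↦ CB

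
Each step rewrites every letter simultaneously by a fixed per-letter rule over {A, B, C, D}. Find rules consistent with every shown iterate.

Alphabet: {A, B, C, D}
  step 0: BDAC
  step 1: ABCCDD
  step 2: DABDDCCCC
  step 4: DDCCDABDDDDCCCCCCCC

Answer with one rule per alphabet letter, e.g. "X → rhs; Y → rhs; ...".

  step 1 ⇒ step 2: ABCCDD ⇒ D·AB·D·D·CC·CC
    A ↦ D
    B ↦ AB
    C ↦ D
    D ↦ CC

A->D, B->AB, C->D, D->CC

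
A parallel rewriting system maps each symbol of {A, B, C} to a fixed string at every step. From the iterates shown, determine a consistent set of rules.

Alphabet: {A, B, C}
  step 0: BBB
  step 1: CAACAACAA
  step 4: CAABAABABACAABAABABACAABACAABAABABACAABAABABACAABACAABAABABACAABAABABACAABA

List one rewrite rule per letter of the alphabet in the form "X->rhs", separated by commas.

  step 0 ⇒ step 1: BBB ⇒ CAA·CAA·CAA
    B ↦ CAA
    A ↦ BA  (constrained at step 1)
    C ↦ A  (constrained at step 1)

A->BA, B->CAA, C->A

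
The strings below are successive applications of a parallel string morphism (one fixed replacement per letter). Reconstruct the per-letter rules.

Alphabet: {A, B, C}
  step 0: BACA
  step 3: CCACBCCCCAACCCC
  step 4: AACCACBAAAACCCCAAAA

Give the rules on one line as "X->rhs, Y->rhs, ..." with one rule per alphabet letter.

A->CC, B->CB, C->A

  step 3 ⇒ step 4: CCACBCCCCAACCCC ⇒ A·A·CC·A·CB·A·A·A·A·CC·CC·A·A·A·A
    A ↦ CC
    B ↦ CB
    C ↦ A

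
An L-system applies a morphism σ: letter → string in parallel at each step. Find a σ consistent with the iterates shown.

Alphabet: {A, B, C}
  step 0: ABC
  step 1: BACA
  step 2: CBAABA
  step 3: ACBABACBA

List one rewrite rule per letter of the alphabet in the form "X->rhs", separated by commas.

  step 2 ⇒ step 3: CBAABA ⇒ A·C·BA·BA·C·BA
    A ↦ BA
    B ↦ C
    C ↦ A

A->BA, B->C, C->A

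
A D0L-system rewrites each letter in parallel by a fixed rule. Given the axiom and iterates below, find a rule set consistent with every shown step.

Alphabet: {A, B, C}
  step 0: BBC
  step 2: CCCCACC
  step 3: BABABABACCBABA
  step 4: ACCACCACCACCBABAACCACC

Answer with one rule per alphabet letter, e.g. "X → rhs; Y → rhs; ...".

  step 3 ⇒ step 4: BABABABACCBABA ⇒ A·CC·A·CC·A·CC·A·CC·BA·BA·A·CC·A·CC
    A ↦ CC
    B ↦ A
    C ↦ BA

A->CC, B->A, C->BA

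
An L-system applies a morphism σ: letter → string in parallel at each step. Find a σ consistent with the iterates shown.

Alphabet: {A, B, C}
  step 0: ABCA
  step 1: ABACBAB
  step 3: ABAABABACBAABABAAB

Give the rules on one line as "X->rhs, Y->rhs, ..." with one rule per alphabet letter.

A->AB, B->A, C->CB

  step 0 ⇒ step 1: ABCA ⇒ AB·A·CB·AB
    A ↦ AB
    B ↦ A
    C ↦ CB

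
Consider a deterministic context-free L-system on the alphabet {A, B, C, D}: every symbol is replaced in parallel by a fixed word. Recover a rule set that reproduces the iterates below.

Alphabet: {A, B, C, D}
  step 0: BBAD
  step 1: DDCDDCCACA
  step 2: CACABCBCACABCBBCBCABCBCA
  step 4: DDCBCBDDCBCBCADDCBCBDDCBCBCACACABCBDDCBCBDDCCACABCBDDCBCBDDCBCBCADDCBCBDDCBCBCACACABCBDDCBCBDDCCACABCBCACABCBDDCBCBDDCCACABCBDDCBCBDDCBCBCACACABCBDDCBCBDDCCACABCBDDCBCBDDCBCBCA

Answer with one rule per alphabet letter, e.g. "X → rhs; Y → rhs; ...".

A->CA, B->DDC, C->BCB, D->CA

  step 1 ⇒ step 2: DDCDDCCACA ⇒ CA·CA·BCB·CA·CA·BCB·BCB·CA·BCB·CA
    A ↦ CA
    C ↦ BCB
    D ↦ CA
  step 0 ⇒ step 1: BBAD ⇒ DDC·DDC·CA·CA
    B ↦ DDC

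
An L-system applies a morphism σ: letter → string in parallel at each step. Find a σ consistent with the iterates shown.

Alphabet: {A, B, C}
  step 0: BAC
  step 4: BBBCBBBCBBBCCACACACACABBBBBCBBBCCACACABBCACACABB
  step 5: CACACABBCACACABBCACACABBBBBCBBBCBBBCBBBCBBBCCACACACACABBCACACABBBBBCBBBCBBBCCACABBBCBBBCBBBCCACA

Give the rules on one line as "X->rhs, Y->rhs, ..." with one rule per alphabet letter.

  step 4 ⇒ step 5: BBBCBBBCBBBCCACACACACABBBBBCBBBCCACACABBCACACABB ⇒ CA·CA·CA·BB·CA·CA·CA·BB·CA·CA·CA·BB·BB·BC·BB·BC·BB·BC·BB·BC·BB·BC·CA·CA·CA·CA·CA·BB·CA·CA·CA·BB·BB·BC·BB·BC·BB·BC·CA·CA·BB·BC·BB·BC·BB·BC·CA·CA
    A ↦ BC
    B ↦ CA
    C ↦ BB

A->BC, B->CA, C->BB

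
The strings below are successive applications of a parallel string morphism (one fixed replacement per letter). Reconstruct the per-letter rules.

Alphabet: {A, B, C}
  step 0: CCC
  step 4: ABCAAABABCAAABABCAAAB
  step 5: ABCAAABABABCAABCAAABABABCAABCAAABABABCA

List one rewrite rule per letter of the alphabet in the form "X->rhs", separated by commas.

  step 4 ⇒ step 5: ABCAAABABCAAABABCAAAB ⇒ AB·CA·A·AB·AB·AB·CA·AB·CA·A·AB·AB·AB·CA·AB·CA·A·AB·AB·AB·CA
    A ↦ AB
    B ↦ CA
    C ↦ A

A->AB, B->CA, C->A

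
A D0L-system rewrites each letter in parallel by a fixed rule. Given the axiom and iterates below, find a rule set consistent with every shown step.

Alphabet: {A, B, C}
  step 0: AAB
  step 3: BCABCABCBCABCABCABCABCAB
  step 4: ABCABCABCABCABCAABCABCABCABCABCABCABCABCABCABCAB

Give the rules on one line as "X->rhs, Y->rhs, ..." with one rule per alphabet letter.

  step 3 ⇒ step 4: BCABCABCBCABCABCABCABCAB ⇒ AB·CA·BC·AB·CA·BC·AB·CA·AB·CA·BC·AB·CA·BC·AB·CA·BC·AB·CA·BC·AB·CA·BC·AB
    A ↦ BC
    B ↦ AB
    C ↦ CA

A->BC, B->AB, C->CA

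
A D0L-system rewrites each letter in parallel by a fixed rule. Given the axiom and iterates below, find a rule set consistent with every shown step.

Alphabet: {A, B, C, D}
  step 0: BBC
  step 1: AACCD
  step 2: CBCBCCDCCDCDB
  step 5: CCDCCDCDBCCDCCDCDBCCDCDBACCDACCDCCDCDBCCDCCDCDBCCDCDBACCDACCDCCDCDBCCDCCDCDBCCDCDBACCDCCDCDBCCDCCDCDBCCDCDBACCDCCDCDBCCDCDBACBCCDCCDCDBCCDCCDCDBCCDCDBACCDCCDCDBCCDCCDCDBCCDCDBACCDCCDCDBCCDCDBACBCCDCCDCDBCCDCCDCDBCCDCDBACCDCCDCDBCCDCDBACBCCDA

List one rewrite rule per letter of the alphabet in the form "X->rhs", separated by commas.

A->CB, B->A, C->CCD, D->CDB

  step 1 ⇒ step 2: AACCD ⇒ CB·CB·CCD·CCD·CDB
    A ↦ CB
    C ↦ CCD
    D ↦ CDB
  step 0 ⇒ step 1: BBC ⇒ A·A·CCD
    B ↦ A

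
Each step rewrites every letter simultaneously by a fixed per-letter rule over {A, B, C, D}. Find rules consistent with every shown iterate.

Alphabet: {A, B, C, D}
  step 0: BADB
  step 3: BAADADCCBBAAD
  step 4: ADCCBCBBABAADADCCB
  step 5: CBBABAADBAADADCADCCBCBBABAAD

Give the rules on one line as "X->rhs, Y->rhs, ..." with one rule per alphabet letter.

A->C, B->AD, C->BA, D->B

  step 4 ⇒ step 5: ADCCBCBBABAADADCCB ⇒ C·B·BA·BA·AD·BA·AD·AD·C·AD·C·C·B·C·B·BA·BA·AD
    A ↦ C
    B ↦ AD
    C ↦ BA
    D ↦ B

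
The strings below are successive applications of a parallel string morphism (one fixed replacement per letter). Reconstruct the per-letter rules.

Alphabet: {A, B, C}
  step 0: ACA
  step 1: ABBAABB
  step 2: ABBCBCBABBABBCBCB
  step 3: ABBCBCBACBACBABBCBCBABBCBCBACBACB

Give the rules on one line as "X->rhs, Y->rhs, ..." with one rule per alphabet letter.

A->ABB, B->CB, C->A

  step 2 ⇒ step 3: ABBCBCBABBABBCBCB ⇒ ABB·CB·CB·A·CB·A·CB·ABB·CB·CB·ABB·CB·CB·A·CB·A·CB
    A ↦ ABB
    B ↦ CB
    C ↦ A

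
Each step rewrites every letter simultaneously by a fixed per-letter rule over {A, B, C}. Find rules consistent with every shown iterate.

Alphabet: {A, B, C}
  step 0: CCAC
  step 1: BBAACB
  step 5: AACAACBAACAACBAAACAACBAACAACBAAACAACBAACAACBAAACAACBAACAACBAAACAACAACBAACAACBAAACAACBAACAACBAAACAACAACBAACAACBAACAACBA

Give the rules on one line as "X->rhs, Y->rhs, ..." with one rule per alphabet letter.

  step 0 ⇒ step 1: CCAC ⇒ B·B·AAC·B
    A ↦ AAC
    C ↦ B
    B ↦ A  (constrained at step 1)

A->AAC, B->A, C->B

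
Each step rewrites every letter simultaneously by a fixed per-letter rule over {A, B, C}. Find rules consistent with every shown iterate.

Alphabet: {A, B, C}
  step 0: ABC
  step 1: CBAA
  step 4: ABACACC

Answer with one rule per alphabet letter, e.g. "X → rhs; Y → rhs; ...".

  step 0 ⇒ step 1: ABC ⇒ C·BA·A
    A ↦ C
    B ↦ BA
    C ↦ A

A->C, B->BA, C->A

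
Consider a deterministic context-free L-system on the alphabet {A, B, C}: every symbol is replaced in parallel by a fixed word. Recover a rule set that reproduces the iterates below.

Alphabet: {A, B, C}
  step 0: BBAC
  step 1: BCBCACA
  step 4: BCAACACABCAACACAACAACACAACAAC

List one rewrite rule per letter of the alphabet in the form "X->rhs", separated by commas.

  step 0 ⇒ step 1: BBAC ⇒ BC·BC·AC·A
    A ↦ AC
    B ↦ BC
    C ↦ A

A->AC, B->BC, C->A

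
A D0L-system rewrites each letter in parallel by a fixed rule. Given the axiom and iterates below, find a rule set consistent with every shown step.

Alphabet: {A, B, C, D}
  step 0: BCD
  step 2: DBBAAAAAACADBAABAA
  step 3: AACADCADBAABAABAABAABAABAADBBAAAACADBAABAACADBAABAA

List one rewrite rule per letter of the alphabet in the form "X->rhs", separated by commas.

A->BAA, B->CAD, C->DB, D->AA

  step 2 ⇒ step 3: DBBAAAAAACADBAABAA ⇒ AA·CAD·CAD·BAA·BAA·BAA·BAA·BAA·BAA·DB·BAA·AA·CAD·BAA·BAA·CAD·BAA·BAA
    A ↦ BAA
    B ↦ CAD
    C ↦ DB
    D ↦ AA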